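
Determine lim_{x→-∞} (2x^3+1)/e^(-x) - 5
The quotient is an ∞/∞ indeterminate form as x → -∞.
Compare growth rates of the dominant terms (exponentials ≫ polynomials ≫ logarithms), or apply L'Hôpital's rule; the quotient → 0.
Adding the constant: 0 - 5 = -5. Limit = -5.

Final answer: -5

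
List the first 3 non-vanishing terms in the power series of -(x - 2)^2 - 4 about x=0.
-x^2 + 4·x - 8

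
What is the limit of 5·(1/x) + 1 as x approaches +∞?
Evaluate the dominant behaviour as x → +∞; each term tends to a finite value or vanishes.
Limit = 1.

Final answer: 1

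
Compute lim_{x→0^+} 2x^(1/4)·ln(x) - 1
The product is a 0·∞ indeterminate form at x → 0⁺.
Rewrite the product as 2·ln(x) / x^(-1/4) and apply L'Hôpital, or use the standard hierarchy x^(-1/4) ≫ |ln x| as x → 0⁺.
The indeterminate product → 0, so the limit = -1.

Final answer: -1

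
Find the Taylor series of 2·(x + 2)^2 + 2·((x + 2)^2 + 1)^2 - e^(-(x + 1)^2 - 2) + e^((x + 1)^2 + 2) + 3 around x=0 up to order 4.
x^4·(5·e^(-3)/6 + 2 + 19·e^(3)/6) + x^3·(-2·e^(-3)/3 + 16 + 10·e^(3)/3) + x^2·(-e^(-3) + 54 + 3·e^(3)) + x·(2·e^(-3) + 2·e^(3) + 88) - e^(-3) + e^(3) + 61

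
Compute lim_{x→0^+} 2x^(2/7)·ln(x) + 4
The product is a 0·∞ indeterminate form at x → 0⁺.
Rewrite the product as 2·ln(x) / x^(-2/7) and apply L'Hôpital, or use the standard hierarchy x^(-2/7) ≫ |ln x| as x → 0⁺.
The indeterminate product → 0, so the limit = 4.

Final answer: 4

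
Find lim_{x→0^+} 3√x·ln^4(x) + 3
The product is a 0·∞ indeterminate form at x → 0⁺.
Rewrite the product as 3·ln^4(x) / x^(-1/2) and apply L'Hôpital, or use the standard hierarchy x^(-1/2) ≫ |ln x|^4 as x → 0⁺.
The indeterminate product → 0, so the limit = 3.

Final answer: 3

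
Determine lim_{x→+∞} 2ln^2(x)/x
This is an ∞/∞ indeterminate form as x → +∞.
The polynomial denominator x dominates the logarithmic numerator (any positive power of x ≫ ln^2(x) as x → ∞), so the quotient → 0.
Limit = 0.

Final answer: 0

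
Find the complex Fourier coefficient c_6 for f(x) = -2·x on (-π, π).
Compute the real Fourier coefficients first: a_6 = 0, b_6 = 2/3.
Then c_6 = (a_6 − i·b_6)/2 = -i/3.

Final answer: -i/3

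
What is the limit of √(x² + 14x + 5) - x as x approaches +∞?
This is an ∞ − ∞ indeterminate form.
Multiply and divide by the conjugate √(x²+14x + 5) + x; the x² terms cancel, leaving (14x + 5)/(√(x²+14x + 5)+x) → 14/2 = 7.
Limit = 7.

Final answer: 7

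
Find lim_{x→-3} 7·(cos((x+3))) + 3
Direct substitution at x = -3 gives 10.

Final answer: 10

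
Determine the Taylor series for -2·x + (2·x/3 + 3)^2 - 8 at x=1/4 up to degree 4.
55/36 + 20·(x - 1/4)/9 + 4·(x - 1/4)^2/9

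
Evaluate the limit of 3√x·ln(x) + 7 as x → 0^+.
The product is a 0·∞ indeterminate form at x → 0⁺.
Rewrite the product as 3·ln(x) / x^(-1/2) and apply L'Hôpital, or use the standard hierarchy x^(-1/2) ≫ |ln x| as x → 0⁺.
The indeterminate product → 0, so the limit = 7.

Final answer: 7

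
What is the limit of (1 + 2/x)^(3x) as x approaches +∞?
As x → +∞: write (1 + 2/x)^(3x) = ((1 + 2/x)^x)^3 → (e^2)^3 = e^6.
Limit = e^(6).

Final answer: e^(6)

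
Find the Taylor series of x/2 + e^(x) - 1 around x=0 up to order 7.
x^7/5040 + x^6/720 + x^5/120 + x^4/24 + x^3/6 + x^2/2 + 3·x/2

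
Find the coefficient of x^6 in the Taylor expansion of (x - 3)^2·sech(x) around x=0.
Expand to order 6: (x - 3)^2·sech(x) = -133·x^6/240 - 5·x^5/4 + 11·x^4/8 + 3·x^3 - 7·x^2/2 - 6·x + 9 + O(x^7).
The coefficient of x^6 is -133/240.

Final answer: -133/240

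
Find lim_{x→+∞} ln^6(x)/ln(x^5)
This is an ∞/∞ indeterminate form as x → +∞.
Write ln(x^5) = 5·ln(x), reducing the quotient to ln^5(x)/5 → ∞.
Limit = ∞.

Final answer: ∞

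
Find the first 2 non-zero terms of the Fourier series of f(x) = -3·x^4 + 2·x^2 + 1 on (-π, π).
(-152 + 24·π^2)·cos(x) - 3·π^4/5 + 1 + 2·π^2/3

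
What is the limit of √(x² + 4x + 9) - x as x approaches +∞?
As x → +∞: multiply by the conjugate to get (4x+9)/(√(x²+4x+9)+x); the denominator ~ 2x, so the limit is 4/2 = 2.
Limit = 2.

Final answer: 2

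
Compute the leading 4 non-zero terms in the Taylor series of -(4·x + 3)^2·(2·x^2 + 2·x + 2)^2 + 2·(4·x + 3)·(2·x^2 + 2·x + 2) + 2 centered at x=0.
-472·x^3 - 336·x^2 - 140·x - 22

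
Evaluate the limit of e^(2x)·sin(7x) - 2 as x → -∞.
Evaluate the dominant behaviour as x → -∞; each term tends to a finite value or vanishes.
Limit = -2.

Final answer: -2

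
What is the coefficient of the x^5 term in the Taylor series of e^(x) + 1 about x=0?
Expand to order 5: e^(x) + 1 = x^5/120 + x^4/24 + x^3/6 + x^2/2 + x + 2 + O(x^6).
The coefficient of x^5 is 1/120.

Final answer: 1/120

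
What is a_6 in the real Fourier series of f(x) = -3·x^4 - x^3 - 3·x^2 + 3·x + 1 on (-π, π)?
a_6 = (1/π) ∫_{-π}^{π} f(x)·cos(6x) dx.
Evaluate the integral (use parity and integration by parts as needed): a_6 = -2·π^2/3 - 2/9.

Final answer: -2·π^2/3 - 2/9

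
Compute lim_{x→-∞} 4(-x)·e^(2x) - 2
The product is a 0·∞ indeterminate form at x → -∞.
Rewrite the product as 4(-x) / e^(-2x) (an ∞/∞ form) and apply L'Hôpital, or use the standard hierarchy e^(2|x|) ≫ |(-x)| as x → -∞.
The indeterminate product → 0, so the limit = -2.

Final answer: -2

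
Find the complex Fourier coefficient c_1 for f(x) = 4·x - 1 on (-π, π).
Compute the real Fourier coefficients first: a_1 = 0, b_1 = 8.
Then c_1 = (a_1 − i·b_1)/2 = -4·i.

Final answer: -4·i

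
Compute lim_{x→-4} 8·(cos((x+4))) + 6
Direct substitution at x = -4 gives 14.

Final answer: 14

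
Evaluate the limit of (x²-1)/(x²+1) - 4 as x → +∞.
Evaluate the dominant behaviour as x → +∞; each term tends to a finite value or vanishes.
Limit = -3.

Final answer: -3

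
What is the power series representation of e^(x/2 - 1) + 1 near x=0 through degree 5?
x^5·e^(-1)/3840 + x^4·e^(-1)/384 + x^3·e^(-1)/48 + x^2·e^(-1)/8 + x·e^(-1)/2 + e^(-1) + 1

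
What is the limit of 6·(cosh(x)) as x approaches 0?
Direct substitution at x = 0 gives 6.

Final answer: 6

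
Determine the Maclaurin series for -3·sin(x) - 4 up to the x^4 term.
x^3/2 - 3·x - 4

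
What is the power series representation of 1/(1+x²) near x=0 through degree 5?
x^4 - x^2 + 1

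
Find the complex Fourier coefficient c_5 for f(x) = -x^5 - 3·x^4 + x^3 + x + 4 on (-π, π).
Compute the real Fourier coefficients first: a_5 = -144/625 + 24·π^2/25, b_5 = -2·π^4/5 + 142/625 + 18·π^2/25.
Then c_5 = (a_5 − i·b_5)/2 = -72/625 + 12·π^2/25 - 9·i·π^2/25 - 71·i/625 + i·π^4/5.

Final answer: -72/625 + 12·π^2/25 - 9·i·π^2/25 - 71·i/625 + i·π^4/5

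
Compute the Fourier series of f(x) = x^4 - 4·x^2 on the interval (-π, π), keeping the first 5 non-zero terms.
(64 - 8·π^2)·cos(x) + (-7 + 2·π^2)·cos(2·x) + (64/27 - 8·π^2/9)·cos(3·x) + (-19/16 + π^2/2)·cos(4·x) - 4·π^2/3 + π^4/5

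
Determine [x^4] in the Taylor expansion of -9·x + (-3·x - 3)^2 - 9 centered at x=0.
Expand to order 4: -9·x + (-3·x - 3)^2 - 9 = 9·x^2 + 9·x + O(x^5).
The coefficient of x^4 is 0.

Final answer: 0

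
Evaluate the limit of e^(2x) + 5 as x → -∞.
Evaluate the dominant behaviour as x → -∞; each term tends to a finite value or vanishes.
Limit = 5.

Final answer: 5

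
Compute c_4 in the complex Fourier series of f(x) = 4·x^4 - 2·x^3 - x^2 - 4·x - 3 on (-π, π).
Compute the real Fourier coefficients first: a_4 = -1 + 2·π^2, b_4 = 13/8 + π^2.
Then c_4 = (a_4 − i·b_4)/2 = -1/2 + π^2 - i·π^2/2 - 13·i/16.

Final answer: -1/2 + π^2 - i·π^2/2 - 13·i/16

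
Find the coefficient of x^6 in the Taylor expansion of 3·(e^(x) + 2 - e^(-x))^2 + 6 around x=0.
Expand to order 6: 3·(e^(x) + 2 - e^(-x))^2 + 6 = 8·x^6/15 + x^5/5 + 4·x^4 + 4·x^3 + 12·x^2 + 24·x + 18 + O(x^7).
The coefficient of x^6 is 8/15.

Final answer: 8/15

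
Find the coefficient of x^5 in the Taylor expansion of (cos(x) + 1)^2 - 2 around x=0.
Expand to order 5: (cos(x) + 1)^2 - 2 = 5·x^4/12 - 2·x^2 + 2 + O(x^6).
The coefficient of x^5 is 0.

Final answer: 0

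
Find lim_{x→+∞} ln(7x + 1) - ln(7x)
This is an ∞ − ∞ indeterminate form.
Combine the logarithms: ln(7x+1) − ln(7x) = ln((7x+1)/(7x)) = ln(1 + 1/(7x)) → ln(1) = 0.
Limit = 0.

Final answer: 0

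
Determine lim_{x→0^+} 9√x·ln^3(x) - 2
The product is a 0·∞ indeterminate form at x → 0⁺.
Rewrite the product as 9·ln^3(x) / x^(-1/2) and apply L'Hôpital, or use the standard hierarchy x^(-1/2) ≫ |ln x|^3 as x → 0⁺.
The indeterminate product → 0, so the limit = -2.

Final answer: -2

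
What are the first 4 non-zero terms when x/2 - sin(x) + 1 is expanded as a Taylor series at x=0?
-x^5/120 + x^3/6 - x/2 + 1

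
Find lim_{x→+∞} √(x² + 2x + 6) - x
This is an ∞ − ∞ indeterminate form.
Multiply and divide by the conjugate √(x²+2x + 6) + x; the x² terms cancel, leaving (2x + 6)/(√(x²+2x + 6)+x) → 2/2 = 1.
Limit = 1.

Final answer: 1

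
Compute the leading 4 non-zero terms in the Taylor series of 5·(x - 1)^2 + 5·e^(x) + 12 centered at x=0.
5·x^3/6 + 15·x^2/2 - 5·x + 22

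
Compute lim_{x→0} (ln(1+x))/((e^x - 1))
Both numerator and denominator → 0 as x → 0; this is a 0/0 indeterminate form.
Expand each to leading order near x = 0: numerator ~ x, denominator ~ x.
The limit of the ratio is 1.

Final answer: 1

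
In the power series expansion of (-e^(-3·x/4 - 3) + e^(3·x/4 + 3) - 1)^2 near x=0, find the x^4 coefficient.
Expand to order 4: (-e^(-3·x/4 - 3) + e^(3·x/4 + 3) - 1)^2 = x^4·(-1 - e^(-3) + e^(3))^2·(-27·e^(-3)/(1024·(-1 - e^(-3) + e^(3))) + 27·e^(3)/(1024·(-1 - e^(-3) + e^(3))) + (-9·e^(-3)/(32·(-1 - e^(-3) + e^(3))) + 9·e^(3)/(32·(-1 - e^(-3) + e^(3))))^2 + 2·(9·e^(-3)/(128·(-1 - e^(-3) + e^(3))) + 9·e^(3)/(128·(-1 - e^(-3) + e^(3))))·(3·e^(-3)/(4·(-1 - e^(-3) + e^(3))) + 3·e^(3)/(4·(-1 - e^(-3) + e^(3))))) + x^3·(-1 - e^(-3) + e^(3))^2·(9·e^(-3)/(64·(-1 - e^(-3) + e^(3))) + 9·e^(3)/(64·(-1 - e^(-3) + e^(3))) + 2·(-9·e^(-3)/(32·(-1 - e^(-3) + e^(3))) + 9·e^(3)/(32·(-1 - e^(-3) + e^(3))))·(3·e^(-3)/(4·(-1 - e^(-3) + e^(3))) + 3·e^(3)/(4·(-1 - e^(-3) + e^(3))))) + x^2·(-1 - e^(-3) + e^(3))^2·(-9·e^(-3)/(16·(-1 - e^(-3) + e^(3))) + 9·e^(3)/(16·(-1 - e^(-3) + e^(3))) + (3·e^(-3)/(4·(-1 - e^(-3) + e^(3))) + 3·e^(3)/(4·(-1 - e^(-3) + e^(3))))^2) + x·(3·e^(-3)/(2·(-1 - e^(-3) + e^(3))) + 3·e^(3)/(2·(-1 - e^(-3) + e^(3))))·(-1 - e^(-3) + e^(3))^2 + (-1 - e^(-3) + e^(3))^2 + O(x^5).
The coefficient of x^4 is (-1 - e^(-3) + e^(3))^2·(-27·e^(-3)/(1024·(-1 - e^(-3) + e^(3))) + 27·e^(3)/(1024·(-1 - e^(-3) + e^(3))) + (-9·e^(-3)/(32·(-1 - e^(-3) + e^(3))) + 9·e^(3)/(32·(-1 - e^(-3) + e^(3))))^2 + 2·(9·e^(-3)/(128·(-1 - e^(-3) + e^(3))) + 9·e^(3)/(128·(-1 - e^(-3) + e^(3))))·(3·e^(-3)/(4·(-1 - e^(-3) + e^(3))) + 3·e^(3)/(4·(-1 - e^(-3) + e^(3))))).

Final answer: (-1 - e^(-3) + e^(3))^2·(-27·e^(-3)/(1024·(-1 - e^(-3) + e^(3))) + 27·e^(3)/(1024·(-1 - e^(-3) + e^(3))) + (-9·e^(-3)/(32·(-1 - e^(-3) + e^(3))) + 9·e^(3)/(32·(-1 - e^(-3) + e^(3))))^2 + 2·(9·e^(-3)/(128·(-1 - e^(-3) + e^(3))) + 9·e^(3)/(128·(-1 - e^(-3) + e^(3))))·(3·e^(-3)/(4·(-1 - e^(-3) + e^(3))) + 3·e^(3)/(4·(-1 - e^(-3) + e^(3)))))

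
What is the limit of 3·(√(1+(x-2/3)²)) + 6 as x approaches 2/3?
Direct substitution at x = 2/3 gives 9.

Final answer: 9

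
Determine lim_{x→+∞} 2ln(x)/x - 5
The quotient is an ∞/∞ indeterminate form as x → +∞.
The polynomial denominator x dominates the logarithmic numerator (any positive power of x ≫ ln(x) as x → ∞), so the quotient → 0.
Adding the constant: 0 - 5 = -5. Limit = -5.

Final answer: -5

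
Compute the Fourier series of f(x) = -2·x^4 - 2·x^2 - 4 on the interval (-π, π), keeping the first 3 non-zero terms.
(-88 + 16·π^2)·cos(x) + (4 - 4·π^2)·cos(2·x) - 2·π^4/5 - 2·π^2/3 - 4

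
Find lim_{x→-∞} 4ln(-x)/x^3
This is an ∞/∞ indeterminate form as x → -∞.
Compare growth rates of the dominant terms (exponentials ≫ polynomials ≫ logarithms), or apply L'Hôpital's rule; the quotient → 0.
Limit = 0.

Final answer: 0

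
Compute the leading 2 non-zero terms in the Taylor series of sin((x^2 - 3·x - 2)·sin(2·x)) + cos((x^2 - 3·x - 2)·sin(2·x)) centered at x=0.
1 - 4·x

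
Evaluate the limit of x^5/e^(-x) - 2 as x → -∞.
The quotient is an ∞/∞ indeterminate form as x → -∞.
Compare growth rates of the dominant terms (exponentials ≫ polynomials ≫ logarithms), or apply L'Hôpital's rule; the quotient → 0.
Adding the constant: 0 - 2 = -2. Limit = -2.

Final answer: -2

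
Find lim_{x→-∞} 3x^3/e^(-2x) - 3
The quotient is an ∞/∞ indeterminate form as x → -∞.
Compare growth rates of the dominant terms (exponentials ≫ polynomials ≫ logarithms), or apply L'Hôpital's rule; the quotient → 0.
Adding the constant: 0 - 3 = -3. Limit = -3.

Final answer: -3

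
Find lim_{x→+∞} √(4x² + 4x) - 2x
As x → +∞: multiply by the conjugate to get (4x)/(√(4x²+4x)+2x); the denominator ~ 4x, so the limit is 4/4 = 1.
Limit = 1.

Final answer: 1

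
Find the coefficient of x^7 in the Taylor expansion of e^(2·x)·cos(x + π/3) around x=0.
Expand to order 7: e^(2·x)·cos(x + π/3) = x^7·(-139/5040 + 29·√(3)/10080) + x^6·(-13/160 - 11·√(3)/360) + x^5·(-41·√(3)/240 - 19/120) + x^4·(-√(3)/2 - 7/48) + x^3·(1/6 - 11·√(3)/12) + x^2·(3/4 - √(3)) + x·(1 - √(3)/2) + 1/2 + O(x^8).
The coefficient of x^7 is -139/5040 + 29·√(3)/10080.

Final answer: -139/5040 + 29·√(3)/10080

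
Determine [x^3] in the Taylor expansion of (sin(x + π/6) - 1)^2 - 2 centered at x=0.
Expand to order 3: (sin(x + π/6) - 1)^2 - 2 = -√(3)·x^3/6 + x^2 - √(3)·x/2 - 7/4 + O(x^4).
The coefficient of x^3 is -√(3)/6.

Final answer: -√(3)/6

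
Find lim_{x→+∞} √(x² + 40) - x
This is an ∞ − ∞ indeterminate form.
Multiply and divide by the conjugate √(x²+40) + x; the x² terms cancel, leaving 40/(√(x²+40)+x) → 0.
Limit = 0.

Final answer: 0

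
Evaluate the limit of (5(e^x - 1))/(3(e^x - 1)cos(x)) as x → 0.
Both numerator and denominator → 0 as x → 0; this is a 0/0 indeterminate form.
Expand each to leading order near x = 0: numerator ~ 5·x, denominator ~ 3·x.
The limit of the ratio is 5/3.

Final answer: 5/3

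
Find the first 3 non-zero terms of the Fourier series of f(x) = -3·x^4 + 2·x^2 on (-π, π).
(-152 + 24·π^2)·cos(x) + (11 - 6·π^2)·cos(2·x) - 3·π^4/5 + 2·π^2/3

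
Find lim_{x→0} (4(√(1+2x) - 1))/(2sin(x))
Both numerator and denominator → 0 as x → 0; this is a 0/0 indeterminate form.
Expand each to leading order near x = 0: numerator ~ 4·x, denominator ~ 2·x.
The limit of the ratio is 2.

Final answer: 2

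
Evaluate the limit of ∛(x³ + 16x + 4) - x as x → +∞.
This is an ∞ − ∞ indeterminate form.
Multiply by (A² + AB + B²)/(A² + AB + B²) where A = ∛(x³+16x + 4), B = x to use A³ − B³ = (A−B)(A²+AB+B²); the x³ terms cancel, leaving (16x + 4)/(A²+AB+B²) with denominator ~ 3x², so the limit is 0.
Limit = 0.

Final answer: 0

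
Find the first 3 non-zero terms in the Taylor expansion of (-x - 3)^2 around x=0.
x^2 + 6·x + 9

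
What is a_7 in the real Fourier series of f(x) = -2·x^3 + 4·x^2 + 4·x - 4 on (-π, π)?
a_7 = (1/π) ∫_{-π}^{π} f(x)·cos(7x) dx.
Evaluate the integral (use parity and integration by parts as needed): a_7 = -16/49.

Final answer: -16/49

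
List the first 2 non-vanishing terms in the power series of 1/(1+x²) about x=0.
1 - x^2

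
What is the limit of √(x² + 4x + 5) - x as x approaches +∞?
This is an ∞ − ∞ indeterminate form.
Multiply and divide by the conjugate √(x²+4x + 5) + x; the x² terms cancel, leaving (4x + 5)/(√(x²+4x + 5)+x) → 4/2 = 2.
Limit = 2.

Final answer: 2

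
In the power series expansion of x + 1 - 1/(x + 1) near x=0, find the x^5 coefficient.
Expand to order 5: x + 1 - 1/(x + 1) = x^5 - x^4 + x^3 - x^2 + 2·x + O(x^6).
The coefficient of x^5 is 1.

Final answer: 1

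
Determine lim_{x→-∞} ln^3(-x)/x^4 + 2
The quotient is an ∞/∞ indeterminate form as x → -∞.
Compare growth rates of the dominant terms (exponentials ≫ polynomials ≫ logarithms), or apply L'Hôpital's rule; the quotient → 0.
Adding the constant: 0 + 2 = 2. Limit = 2.

Final answer: 2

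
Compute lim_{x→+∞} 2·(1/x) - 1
Evaluate the dominant behaviour as x → +∞; each term tends to a finite value or vanishes.
Limit = -1.

Final answer: -1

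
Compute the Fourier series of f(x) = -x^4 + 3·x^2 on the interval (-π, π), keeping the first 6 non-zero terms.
(-60 + 8·π^2)·cos(x) + (6 - 2·π^2)·cos(2·x) + (-52/27 + 8·π^2/9)·cos(3·x) + (15/16 - π^2/2)·cos(4·x) + (-348/625 + 8·π^2/25)·cos(5·x) - π^4/5 + π^2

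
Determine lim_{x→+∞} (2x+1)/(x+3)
Evaluate the dominant behaviour as x → +∞; each term tends to a finite value or vanishes.
Limit = 2.

Final answer: 2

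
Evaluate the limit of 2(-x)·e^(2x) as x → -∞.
This is a 0·∞ indeterminate form at x → -∞.
Rewrite the product as 2(-x) / e^(-2x) (an ∞/∞ form) and apply L'Hôpital, or use the standard hierarchy e^(2|x|) ≫ |(-x)| as x → -∞.
The indeterminate product → 0, so the limit = 0.

Final answer: 0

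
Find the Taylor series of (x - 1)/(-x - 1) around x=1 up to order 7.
-(x - 1)/2 + (x - 1)^2/4 - (x - 1)^3/8 + (x - 1)^4/16 - (x - 1)^5/32 + (x - 1)^6/64 - (x - 1)^7/128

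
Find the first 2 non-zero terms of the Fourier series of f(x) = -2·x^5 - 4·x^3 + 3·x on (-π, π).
(-426 - 4·π^4 + 72·π^2)·sin(x) + (-6·π^2 + 6 + 2·π^4)·sin(2·x)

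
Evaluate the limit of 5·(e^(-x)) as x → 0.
Direct substitution at x = 0 gives 5.

Final answer: 5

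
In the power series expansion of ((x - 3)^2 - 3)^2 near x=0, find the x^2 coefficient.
Expand to order 2: ((x - 3)^2 - 3)^2 = 48·x^2 - 72·x + 36 + O(x^3).
The coefficient of x^2 is 48.

Final answer: 48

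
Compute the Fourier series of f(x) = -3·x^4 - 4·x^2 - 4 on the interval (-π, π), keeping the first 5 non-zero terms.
(-128 + 24·π^2)·cos(x) + (5 - 6·π^2)·cos(2·x) + 8·π^2·cos(3·x)/3 + (-3·π^2/2 - 7/16)·cos(4·x) - 3·π^4/5 - 4·π^2/3 - 4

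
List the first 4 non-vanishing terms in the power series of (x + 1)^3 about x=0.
x^3 + 3·x^2 + 3·x + 1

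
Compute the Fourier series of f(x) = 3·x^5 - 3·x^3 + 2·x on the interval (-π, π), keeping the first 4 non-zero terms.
(-126·π^2 + 6·π^4 + 760)·sin(x) + (-3·π^4 - 29 + 18·π^2)·sin(2·x) + (-58·π^2/9 + 152/27 + 2·π^4)·sin(3·x) + (-3·π^4/2 - 145/64 + 27·π^2/8)·sin(4·x)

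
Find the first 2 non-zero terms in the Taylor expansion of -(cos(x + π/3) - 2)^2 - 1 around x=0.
-3·√(3)·x/2 - 13/4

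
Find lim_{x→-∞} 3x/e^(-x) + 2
The quotient is an ∞/∞ indeterminate form as x → -∞.
Compare growth rates of the dominant terms (exponentials ≫ polynomials ≫ logarithms), or apply L'Hôpital's rule; the quotient → 0.
Adding the constant: 0 + 2 = 2. Limit = 2.

Final answer: 2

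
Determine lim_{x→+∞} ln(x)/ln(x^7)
This is an ∞/∞ indeterminate form as x → +∞.
Write ln(x^7) = 7·ln(x), reducing the quotient to 1/7.
Limit = 1/7.

Final answer: 1/7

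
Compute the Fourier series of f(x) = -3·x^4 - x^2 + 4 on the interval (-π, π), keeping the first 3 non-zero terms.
(-140 + 24·π^2)·cos(x) + (8 - 6·π^2)·cos(2·x) - 3·π^4/5 - π^2/3 + 4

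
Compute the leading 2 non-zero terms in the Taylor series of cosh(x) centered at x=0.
x^2/2 + 1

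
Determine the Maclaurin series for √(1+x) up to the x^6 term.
-21·x^6/1024 + 7·x^5/256 - 5·x^4/128 + x^3/16 - x^2/8 + x/2 + 1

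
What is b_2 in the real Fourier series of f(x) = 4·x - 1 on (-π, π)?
b_2 = (1/π) ∫_{-π}^{π} f(x)·sin(2x) dx.
Evaluate the integral (use parity and integration by parts as needed): b_2 = -4.

Final answer: -4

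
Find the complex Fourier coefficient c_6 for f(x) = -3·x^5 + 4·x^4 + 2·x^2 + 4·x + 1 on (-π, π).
Compute the real Fourier coefficients first: a_6 = 2/27 + 8·π^2/9, b_6 = -5·π^2/9 - 67/54 + π^4.
Then c_6 = (a_6 − i·b_6)/2 = 1/27 + 4·π^2/9 - i·π^4/2 + 67·i/108 + 5·i·π^2/18.

Final answer: 1/27 + 4·π^2/9 - i·π^4/2 + 67·i/108 + 5·i·π^2/18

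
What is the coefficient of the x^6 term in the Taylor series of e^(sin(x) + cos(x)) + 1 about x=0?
Expand to order 6: e^(sin(x) + cos(x)) + 1 = 71·e·x^6/720 + e·x^5/10 - 5·e·x^4/24 - e·x^3/2 + e·x + 1 + e + O(x^7).
The coefficient of x^6 is 71·e/720.

Final answer: 71·e/720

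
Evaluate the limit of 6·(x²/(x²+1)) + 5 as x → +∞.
Evaluate the dominant behaviour as x → +∞; each term tends to a finite value or vanishes.
Limit = 11.

Final answer: 11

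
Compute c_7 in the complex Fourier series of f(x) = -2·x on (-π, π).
Compute the real Fourier coefficients first: a_7 = 0, b_7 = -4/7.
Then c_7 = (a_7 − i·b_7)/2 = 2·i/7.

Final answer: 2·i/7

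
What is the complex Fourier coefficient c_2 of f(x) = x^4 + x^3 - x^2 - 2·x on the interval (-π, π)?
Compute the real Fourier coefficients first: a_2 = -4 + 2·π^2, b_2 = 7/2 - π^2.
Then c_2 = (a_2 − i·b_2)/2 = -2 + π^2 - 7·i/4 + i·π^2/2.

Final answer: -2 + π^2 - 7·i/4 + i·π^2/2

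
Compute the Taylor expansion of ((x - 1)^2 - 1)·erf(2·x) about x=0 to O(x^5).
32·x^4/(3·√(π)) + 4·x^3/√(π) - 8·x^2/√(π)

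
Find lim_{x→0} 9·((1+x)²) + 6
Direct substitution at x = 0 gives 15.

Final answer: 15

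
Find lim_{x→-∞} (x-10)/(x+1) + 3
Evaluate the dominant behaviour as x → -∞; each term tends to a finite value or vanishes.
Limit = 4.

Final answer: 4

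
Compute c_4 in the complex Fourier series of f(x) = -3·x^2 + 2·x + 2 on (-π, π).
Compute the real Fourier coefficients first: a_4 = -3/4, b_4 = -1.
Then c_4 = (a_4 − i·b_4)/2 = -3/8 + i/2.

Final answer: -3/8 + i/2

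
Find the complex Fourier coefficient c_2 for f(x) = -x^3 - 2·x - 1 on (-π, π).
Compute the real Fourier coefficients first: a_2 = 0, b_2 = 1/2 + π^2.
Then c_2 = (a_2 − i·b_2)/2 = -i·π^2/2 - i/4.

Final answer: -i·π^2/2 - i/4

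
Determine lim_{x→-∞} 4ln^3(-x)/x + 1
The quotient is an ∞/∞ indeterminate form as x → -∞.
Compare growth rates of the dominant terms (exponentials ≫ polynomials ≫ logarithms), or apply L'Hôpital's rule; the quotient → 0.
Adding the constant: 0 + 1 = 1. Limit = 1.

Final answer: 1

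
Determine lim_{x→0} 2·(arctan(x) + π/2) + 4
Direct substitution at x = 0 gives π + 4.

Final answer: π + 4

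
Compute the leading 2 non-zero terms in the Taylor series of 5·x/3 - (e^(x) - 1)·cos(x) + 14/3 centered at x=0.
2·x/3 + 14/3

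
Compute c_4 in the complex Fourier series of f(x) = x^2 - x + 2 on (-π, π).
Compute the real Fourier coefficients first: a_4 = 1/4, b_4 = 1/2.
Then c_4 = (a_4 − i·b_4)/2 = 1/8 - i/4.

Final answer: 1/8 - i/4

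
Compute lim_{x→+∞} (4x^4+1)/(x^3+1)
This is an ∞/∞ indeterminate form as x → +∞.
Divide numerator and denominator by x^4 and let the lower-order terms vanish; the numerator's degree 4 exceeds the denominator's degree 3, so the quotient diverges.
Limit = ∞.

Final answer: ∞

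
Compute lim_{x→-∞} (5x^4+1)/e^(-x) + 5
The quotient is an ∞/∞ indeterminate form as x → -∞.
Compare growth rates of the dominant terms (exponentials ≫ polynomials ≫ logarithms), or apply L'Hôpital's rule; the quotient → 0.
Adding the constant: 0 + 5 = 5. Limit = 5.

Final answer: 5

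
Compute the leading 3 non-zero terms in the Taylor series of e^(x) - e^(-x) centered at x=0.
x^5/60 + x^3/3 + 2·x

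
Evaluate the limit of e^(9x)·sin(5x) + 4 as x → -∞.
Evaluate the dominant behaviour as x → -∞; each term tends to a finite value or vanishes.
Limit = 4.

Final answer: 4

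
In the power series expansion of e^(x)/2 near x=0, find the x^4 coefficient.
Expand to order 4: e^(x)/2 = x^4/48 + x^3/12 + x^2/4 + x/2 + 1/2 + O(x^5).
The coefficient of x^4 is 1/48.

Final answer: 1/48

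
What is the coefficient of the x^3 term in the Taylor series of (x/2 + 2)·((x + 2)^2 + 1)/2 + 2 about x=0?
Expand to order 3: (x/2 + 2)·((x + 2)^2 + 1)/2 + 2 = x^3/4 + 2·x^2 + 21·x/4 + 7 + O(x^4).
The coefficient of x^3 is 1/4.

Final answer: 1/4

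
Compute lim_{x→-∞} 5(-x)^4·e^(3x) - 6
The product is a 0·∞ indeterminate form at x → -∞.
Rewrite the product as 5(-x)^4 / e^(-3x) (an ∞/∞ form) and apply L'Hôpital, or use the standard hierarchy e^(3|x|) ≫ |(-x)^4| as x → -∞.
The indeterminate product → 0, so the limit = -6.

Final answer: -6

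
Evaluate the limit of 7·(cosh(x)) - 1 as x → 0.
Direct substitution at x = 0 gives 6.

Final answer: 6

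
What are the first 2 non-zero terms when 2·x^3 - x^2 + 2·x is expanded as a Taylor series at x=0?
-x^2 + 2·x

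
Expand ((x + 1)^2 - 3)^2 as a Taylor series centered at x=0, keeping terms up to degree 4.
x^4 + 4·x^3 - 8·x + 4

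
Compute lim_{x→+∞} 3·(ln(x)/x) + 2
Evaluate the dominant behaviour as x → +∞; each term tends to a finite value or vanishes.
Limit = 2.

Final answer: 2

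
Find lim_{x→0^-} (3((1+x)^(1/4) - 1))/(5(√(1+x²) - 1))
Both numerator and denominator → 0 as x → 0^-; this is a 0/0 indeterminate form.
Expand each to leading order near x = 0: numerator ~ 3·x/4, denominator ~ 5·x^2/2.
The limit of the ratio is -∞.

Final answer: -∞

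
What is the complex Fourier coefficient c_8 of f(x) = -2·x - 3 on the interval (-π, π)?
Compute the real Fourier coefficients first: a_8 = 0, b_8 = 1/2.
Then c_8 = (a_8 − i·b_8)/2 = -i/4.

Final answer: -i/4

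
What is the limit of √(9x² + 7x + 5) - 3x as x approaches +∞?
As x → +∞: multiply by the conjugate to get (7x+5)/(√(9x²+7x+5)+3x); the denominator ~ 6x, so the limit is 7/6.
Limit = 7/6.

Final answer: 7/6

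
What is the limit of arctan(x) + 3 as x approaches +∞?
Evaluate the dominant behaviour as x → +∞; each term tends to a finite value or vanishes.
Limit = π/2 + 3.

Final answer: π/2 + 3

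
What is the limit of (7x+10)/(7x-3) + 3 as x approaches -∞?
Evaluate the dominant behaviour as x → -∞; each term tends to a finite value or vanishes.
Limit = 4.

Final answer: 4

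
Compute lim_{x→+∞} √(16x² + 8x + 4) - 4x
As x → +∞: multiply by the conjugate to get (8x+4)/(√(16x²+8x+4)+4x); the denominator ~ 8x, so the limit is 8/8 = 1.
Limit = 1.

Final answer: 1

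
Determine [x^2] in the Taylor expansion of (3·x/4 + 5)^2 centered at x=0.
Expand to order 2: (3·x/4 + 5)^2 = 9·x^2/16 + 15·x/2 + 25 + O(x^3).
The coefficient of x^2 is 9/16.

Final answer: 9/16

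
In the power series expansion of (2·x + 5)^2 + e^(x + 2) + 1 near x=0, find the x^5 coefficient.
Expand to order 5: (2·x + 5)^2 + e^(x + 2) + 1 = x^5·e^(2)/120 + x^4·e^(2)/24 + x^3·e^(2)/6 + x^2·(e^(2)/2 + 4) + x·(e^(2) + 20) + e^(2) + 26 + O(x^6).
The coefficient of x^5 is e^(2)/120.

Final answer: e^(2)/120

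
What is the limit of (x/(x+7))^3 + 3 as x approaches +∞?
As x → +∞: x/(x+7) = 1/(1 + 7/x) → 1, and the 3rd power of a limit-1 base also → 1; with the additive constant, 1 + 3 = 4.
Limit = 4.

Final answer: 4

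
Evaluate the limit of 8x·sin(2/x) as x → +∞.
As x → +∞: let u = 2/x → 0⁺; then 8·x·sin(2/x) = 8·2·sin(u)/u → 8·2·1 = 16.
Limit = 16.

Final answer: 16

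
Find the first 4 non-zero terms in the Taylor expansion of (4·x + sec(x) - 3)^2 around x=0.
4·x^3 + 14·x^2 - 16·x + 4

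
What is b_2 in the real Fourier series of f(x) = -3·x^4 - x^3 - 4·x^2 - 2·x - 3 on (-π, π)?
b_2 = (1/π) ∫_{-π}^{π} f(x)·sin(2x) dx.
Evaluate the integral (use parity and integration by parts as needed): b_2 = 1/2 + π^2.

Final answer: 1/2 + π^2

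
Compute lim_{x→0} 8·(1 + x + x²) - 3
Direct substitution at x = 0 gives 5.

Final answer: 5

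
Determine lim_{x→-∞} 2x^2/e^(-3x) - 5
The quotient is an ∞/∞ indeterminate form as x → -∞.
Compare growth rates of the dominant terms (exponentials ≫ polynomials ≫ logarithms), or apply L'Hôpital's rule; the quotient → 0.
Adding the constant: 0 - 5 = -5. Limit = -5.

Final answer: -5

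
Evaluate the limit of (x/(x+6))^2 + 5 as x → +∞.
As x → +∞: x/(x+6) = 1/(1 + 6/x) → 1, and the 2nd power of a limit-1 base also → 1; with the additive constant, 1 + 5 = 6.
Limit = 6.

Final answer: 6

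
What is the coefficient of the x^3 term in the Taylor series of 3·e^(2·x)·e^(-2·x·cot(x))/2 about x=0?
Expand to order 3: 3·e^(2·x)·e^(-2·x·cot(x))/2 = 4·x^3·e^(-2) + 4·x^2·e^(-2) + 3·x·e^(-2) + 3·e^(-2)/2 + O(x^4).
The coefficient of x^3 is 4·e^(-2).

Final answer: 4·e^(-2)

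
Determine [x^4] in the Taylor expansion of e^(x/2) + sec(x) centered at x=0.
Expand to order 4: e^(x/2) + sec(x) = 27·x^4/128 + x^3/48 + 5·x^2/8 + x/2 + 2 + O(x^5).
The coefficient of x^4 is 27/128.

Final answer: 27/128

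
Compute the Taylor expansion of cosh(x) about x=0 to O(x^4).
x^2/2 + 1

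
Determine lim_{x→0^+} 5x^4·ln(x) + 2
The product is a 0·∞ indeterminate form at x → 0⁺.
Rewrite the product as 5·ln(x) / x^(-4) and apply L'Hôpital, or use the standard hierarchy x^(-4) ≫ |ln x| as x → 0⁺.
The indeterminate product → 0, so the limit = 2.

Final answer: 2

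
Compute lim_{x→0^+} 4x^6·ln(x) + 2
The product is a 0·∞ indeterminate form at x → 0⁺.
Rewrite the product as 4·ln(x) / x^(-6) and apply L'Hôpital, or use the standard hierarchy x^(-6) ≫ |ln x| as x → 0⁺.
The indeterminate product → 0, so the limit = 2.

Final answer: 2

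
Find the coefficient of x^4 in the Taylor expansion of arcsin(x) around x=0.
Expand to order 4: arcsin(x) = x^3/6 + x + O(x^5).
The coefficient of x^4 is 0.

Final answer: 0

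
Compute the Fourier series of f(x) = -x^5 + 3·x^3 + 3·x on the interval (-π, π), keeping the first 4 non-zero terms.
(-270 - 2·π^4 + 46·π^2)·sin(x) + (-8·π^2 + 9 + π^4)·sin(2·x) + (-2·π^4/3 - 26/81 + 94·π^2/27)·sin(3·x) + (-17·π^2/8 - 45/64 + π^4/2)·sin(4·x)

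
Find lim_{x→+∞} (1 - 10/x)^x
As x → +∞: this is the defining limit (1 - 10/x)^x → e^(-10).
Limit = e^(-10).

Final answer: e^(-10)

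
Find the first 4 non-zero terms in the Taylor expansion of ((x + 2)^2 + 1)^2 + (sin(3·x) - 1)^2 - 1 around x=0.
17·x^3 + 35·x^2 + 34·x + 25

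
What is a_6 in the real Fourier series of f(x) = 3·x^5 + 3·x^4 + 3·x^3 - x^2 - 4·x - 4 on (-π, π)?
a_6 = (1/π) ∫_{-π}^{π} f(x)·cos(6x) dx.
Evaluate the integral (use parity and integration by parts as needed): a_6 = -2/9 + 2·π^2/3.

Final answer: -2/9 + 2·π^2/3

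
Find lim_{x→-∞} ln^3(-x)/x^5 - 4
The quotient is an ∞/∞ indeterminate form as x → -∞.
Compare growth rates of the dominant terms (exponentials ≫ polynomials ≫ logarithms), or apply L'Hôpital's rule; the quotient → 0.
Adding the constant: 0 - 4 = -4. Limit = -4.

Final answer: -4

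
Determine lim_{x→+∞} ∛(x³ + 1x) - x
This is an ∞ − ∞ indeterminate form.
Multiply by (A² + AB + B²)/(A² + AB + B²) where A = ∛(x³+1x), B = x to use A³ − B³ = (A−B)(A²+AB+B²); the x³ terms cancel, leaving (1x)/(A²+AB+B²) with denominator ~ 3x², so the limit is 0.
Limit = 0.

Final answer: 0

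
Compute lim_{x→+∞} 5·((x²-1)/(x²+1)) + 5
Evaluate the dominant behaviour as x → +∞; each term tends to a finite value or vanishes.
Limit = 10.

Final answer: 10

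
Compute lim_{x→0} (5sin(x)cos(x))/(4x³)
Both numerator and denominator → 0 as x → 0; this is a 0/0 indeterminate form.
Expand each to leading order near x = 0: numerator ~ 5·x, denominator ~ 4·x^3.
The limit of the ratio is ∞.

Final answer: ∞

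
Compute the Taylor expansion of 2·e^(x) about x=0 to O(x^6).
x^5/60 + x^4/12 + x^3/3 + x^2 + 2·x + 2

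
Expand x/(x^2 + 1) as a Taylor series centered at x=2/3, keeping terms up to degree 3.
6/13 + 45·(x - 2/3)/169 - 1242·(x - 2/3)^2/2197 + 9639·(x - 2/3)^3/28561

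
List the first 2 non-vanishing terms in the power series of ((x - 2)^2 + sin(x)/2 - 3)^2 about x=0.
1 - 7·x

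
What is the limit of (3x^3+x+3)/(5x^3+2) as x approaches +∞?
This is an ∞/∞ indeterminate form as x → +∞.
Divide numerator and denominator by x^3 and let the lower-order terms vanish; the leading terms give 3/5.
Limit = 3/5.

Final answer: 3/5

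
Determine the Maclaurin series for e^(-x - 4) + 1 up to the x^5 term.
-x^5·e^(-4)/120 + x^4·e^(-4)/24 - x^3·e^(-4)/6 + x^2·e^(-4)/2 - x·e^(-4) + e^(-4) + 1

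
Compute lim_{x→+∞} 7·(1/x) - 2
Evaluate the dominant behaviour as x → +∞; each term tends to a finite value or vanishes.
Limit = -2.

Final answer: -2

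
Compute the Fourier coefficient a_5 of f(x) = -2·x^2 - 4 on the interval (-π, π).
a_5 = (1/π) ∫_{-π}^{π} f(x)·cos(5x) dx.
Evaluate the integral (use parity and integration by parts as needed): a_5 = 8/25.

Final answer: 8/25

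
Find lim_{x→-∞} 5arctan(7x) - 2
Evaluate the dominant behaviour as x → -∞; each term tends to a finite value or vanishes.
Limit = -5·π/2 - 2.

Final answer: -5·π/2 - 2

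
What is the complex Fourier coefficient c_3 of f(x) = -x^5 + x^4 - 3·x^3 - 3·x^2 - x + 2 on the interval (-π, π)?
Compute the real Fourier coefficients first: a_3 = 52/27 - 8·π^2/9, b_3 = -2·π^4/3 - 14·π^2/27 - 26/81.
Then c_3 = (a_3 − i·b_3)/2 = -4·π^2/9 + 26/27 + 13·i/81 + 7·i·π^2/27 + i·π^4/3.

Final answer: -4·π^2/9 + 26/27 + 13·i/81 + 7·i·π^2/27 + i·π^4/3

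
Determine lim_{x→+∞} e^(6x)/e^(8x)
This is an ∞/∞ indeterminate form as x → +∞.
Rewrite e^(6x)/e^(8x) = e^((6−8)x) = e^(-2x); the exponent coefficient is -2 < 0 so e^(-2x) → 0.
Limit = 0.

Final answer: 0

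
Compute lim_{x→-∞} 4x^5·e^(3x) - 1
The product is a 0·∞ indeterminate form at x → -∞.
Rewrite the product as 4x^5 / e^(-3x) (an ∞/∞ form) and apply L'Hôpital, or use the standard hierarchy e^(3|x|) ≫ |x^5| as x → -∞.
The indeterminate product → 0, so the limit = -1.

Final answer: -1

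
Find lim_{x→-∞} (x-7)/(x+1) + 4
Evaluate the dominant behaviour as x → -∞; each term tends to a finite value or vanishes.
Limit = 5.

Final answer: 5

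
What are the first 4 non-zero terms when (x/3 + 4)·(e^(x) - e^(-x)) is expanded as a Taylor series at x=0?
x^4/9 + 4·x^3/3 + 2·x^2/3 + 8·x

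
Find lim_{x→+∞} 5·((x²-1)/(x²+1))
Evaluate the dominant behaviour as x → +∞; each term tends to a finite value or vanishes.
Limit = 5.

Final answer: 5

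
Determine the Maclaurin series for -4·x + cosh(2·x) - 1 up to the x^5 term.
2·x^4/3 + 2·x^2 - 4·x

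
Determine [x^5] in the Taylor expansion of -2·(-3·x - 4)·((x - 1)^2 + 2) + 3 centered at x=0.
Expand to order 5: -2·(-3·x - 4)·((x - 1)^2 + 2) + 3 = 6·x^3 - 4·x^2 + 2·x + 27 + O(x^6).
The coefficient of x^5 is 0.

Final answer: 0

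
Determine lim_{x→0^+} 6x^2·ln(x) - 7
The product is a 0·∞ indeterminate form at x → 0⁺.
Rewrite the product as 6·ln(x) / x^(-2) and apply L'Hôpital, or use the standard hierarchy x^(-2) ≫ |ln x| as x → 0⁺.
The indeterminate product → 0, so the limit = -7.

Final answer: -7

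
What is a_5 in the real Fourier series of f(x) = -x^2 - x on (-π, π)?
a_5 = (1/π) ∫_{-π}^{π} f(x)·cos(5x) dx.
Evaluate the integral (use parity and integration by parts as needed): a_5 = 4/25.

Final answer: 4/25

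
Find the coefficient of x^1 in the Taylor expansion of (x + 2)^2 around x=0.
Expand to order 1: (x + 2)^2 = 4·x + 4 + O(x^2).
The coefficient of x^1 is 4.

Final answer: 4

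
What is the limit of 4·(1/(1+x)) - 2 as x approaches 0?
Direct substitution at x = 0 gives 2.

Final answer: 2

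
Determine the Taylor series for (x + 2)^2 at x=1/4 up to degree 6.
81/16 + 9·(x - 1/4)/2 + (x - 1/4)^2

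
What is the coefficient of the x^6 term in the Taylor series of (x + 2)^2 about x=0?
Expand to order 6: (x + 2)^2 = x^2 + 4·x + 4 + O(x^7).
The coefficient of x^6 is 0.

Final answer: 0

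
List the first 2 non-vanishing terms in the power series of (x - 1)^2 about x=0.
1 - 2·x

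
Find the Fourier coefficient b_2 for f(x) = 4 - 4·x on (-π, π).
b_2 = (1/π) ∫_{-π}^{π} f(x)·sin(2x) dx.
Evaluate the integral (use parity and integration by parts as needed): b_2 = 4.

Final answer: 4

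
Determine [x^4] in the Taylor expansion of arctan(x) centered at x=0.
Expand to order 4: arctan(x) = -x^3/3 + x + O(x^5).
The coefficient of x^4 is 0.

Final answer: 0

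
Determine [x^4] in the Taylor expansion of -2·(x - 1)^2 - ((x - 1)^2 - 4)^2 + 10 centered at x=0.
Expand to order 4: -2·(x - 1)^2 - ((x - 1)^2 - 4)^2 + 10 = -x^4 + 4·x^3 - 8·x - 1 + O(x^5).
The coefficient of x^4 is -1.

Final answer: -1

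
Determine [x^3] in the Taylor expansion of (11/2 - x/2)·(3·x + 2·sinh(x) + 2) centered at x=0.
Expand to order 3: (11/2 - x/2)·(3·x + 2·sinh(x) + 2) = 11·x^3/6 - 5·x^2/2 + 53·x/2 + 11 + O(x^4).
The coefficient of x^3 is 11/6.

Final answer: 11/6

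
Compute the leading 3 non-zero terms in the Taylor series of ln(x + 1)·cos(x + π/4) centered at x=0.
√(2)·x^3/6 - 3·√(2)·x^2/4 + √(2)·x/2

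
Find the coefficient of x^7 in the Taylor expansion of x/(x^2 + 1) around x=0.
Expand to order 7: x/(x^2 + 1) = -x^7 + x^5 - x^3 + x + O(x^8).
The coefficient of x^7 is -1.

Final answer: -1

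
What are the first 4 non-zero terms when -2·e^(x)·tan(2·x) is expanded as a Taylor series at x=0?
-6·x^4 - 22·x^3/3 - 4·x^2 - 4·x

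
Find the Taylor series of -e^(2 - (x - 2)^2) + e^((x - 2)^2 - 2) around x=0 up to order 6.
x^6·(103·e^(-2)/90 + 1847·e^(2)/90) + x^5·(-106·e^(2)/5 + 2·e^(-2)/15) + x^4·(-19·e^(-2)/6 + 115·e^(2)/6) + x^3·(-44·e^(2)/3 - 20·e^(-2)/3) + x^2·(-7·e^(-2) + 9·e^(2)) + x·(-4·e^(2) - 4·e^(-2)) - e^(-2) + e^(2)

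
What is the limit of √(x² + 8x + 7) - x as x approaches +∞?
As x → +∞: multiply by the conjugate to get (8x+7)/(√(x²+8x+7)+x); the denominator ~ 2x, so the limit is 8/2 = 4.
Limit = 4.

Final answer: 4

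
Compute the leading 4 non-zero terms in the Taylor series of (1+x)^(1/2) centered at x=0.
x^3/16 - x^2/8 + x/2 + 1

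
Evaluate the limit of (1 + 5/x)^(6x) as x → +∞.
As x → +∞: write (1 + 5/x)^(6x) = ((1 + 5/x)^x)^6 → (e^5)^6 = e^30.
Limit = e^(30).

Final answer: e^(30)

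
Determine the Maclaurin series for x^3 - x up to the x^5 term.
x^3 - x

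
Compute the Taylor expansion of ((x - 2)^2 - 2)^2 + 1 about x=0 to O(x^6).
x^4 - 8·x^3 + 20·x^2 - 16·x + 5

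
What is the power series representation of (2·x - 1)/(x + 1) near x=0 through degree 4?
-3·x^4 + 3·x^3 - 3·x^2 + 3·x - 1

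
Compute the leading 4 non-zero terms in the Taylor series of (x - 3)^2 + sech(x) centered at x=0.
5·x^4/24 + x^2/2 - 6·x + 10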